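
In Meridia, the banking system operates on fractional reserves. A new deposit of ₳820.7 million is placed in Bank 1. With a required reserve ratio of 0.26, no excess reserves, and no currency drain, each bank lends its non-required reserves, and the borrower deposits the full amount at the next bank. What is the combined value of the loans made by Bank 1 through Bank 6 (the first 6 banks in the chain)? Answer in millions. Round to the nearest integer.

Bank i lends (1 − rr)^i of the original deposit: Bank 1 lends 820.7·0.7400 = 607.3180, Bank 2 lends 820.7·0.7400² ≈ 449.4153, and so on.
Summing a geometric series: total = 820.7·[0.7400·(1 − 0.7400^6) / (1 − 0.7400)] ≈ 1952.2786 million.

₳1952 million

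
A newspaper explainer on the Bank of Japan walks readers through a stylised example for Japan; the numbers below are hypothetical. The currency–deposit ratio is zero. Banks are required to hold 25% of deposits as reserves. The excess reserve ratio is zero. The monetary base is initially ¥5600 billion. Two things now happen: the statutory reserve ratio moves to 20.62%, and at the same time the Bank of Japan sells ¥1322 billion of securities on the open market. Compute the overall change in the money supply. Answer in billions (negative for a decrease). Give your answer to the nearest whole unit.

-1653 billion

Before: m₁ = 1 / (0.25) = 4, MB₁ = 5600, so M₁ = 4 × 5600 = 22400 billion.
After: m₂ = 1 / (0.2062) ≈ 4.84966, MB₂ = 5600 − 1322 = 4278, so M₂ = 4.84966 × 4278 ≈ 20746.8455 billion.
ΔM = M₂ − M₁ = 20746.8455 − 22400 = -1653.1545 billion.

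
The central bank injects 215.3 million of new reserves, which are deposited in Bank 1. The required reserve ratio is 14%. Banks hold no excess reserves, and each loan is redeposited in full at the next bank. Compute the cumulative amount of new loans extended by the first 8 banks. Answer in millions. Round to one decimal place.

Bank i lends (1 − rr)^i of the original deposit: Bank 1 lends 215.3·0.8600 = 185.1580, Bank 2 lends 215.3·0.8600² ≈ 159.2359, and so on.
Summing a geometric series: total = 215.3·[0.8600·(1 − 0.8600^8) / (1 − 0.8600)] ≈ 926.8243 million.

926.8 million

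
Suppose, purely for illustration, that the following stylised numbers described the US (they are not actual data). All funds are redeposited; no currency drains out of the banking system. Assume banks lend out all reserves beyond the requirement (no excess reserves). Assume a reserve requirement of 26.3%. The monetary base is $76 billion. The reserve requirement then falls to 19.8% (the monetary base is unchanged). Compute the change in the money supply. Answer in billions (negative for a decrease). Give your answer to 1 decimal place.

$94.9 billion

Initially m₁ = 1 / (0.263) ≈ 3.8023, so M₁ = 3.8023 × 76 = 288.9748 billion.
After the change m₂ = 1 / (0.198) ≈ 5.0505, so M₂ = 5.0505 × 76 = 383.838 billion.
ΔM = M₂ − M₁ = 383.838 − 288.9748 = 94.8632 billion.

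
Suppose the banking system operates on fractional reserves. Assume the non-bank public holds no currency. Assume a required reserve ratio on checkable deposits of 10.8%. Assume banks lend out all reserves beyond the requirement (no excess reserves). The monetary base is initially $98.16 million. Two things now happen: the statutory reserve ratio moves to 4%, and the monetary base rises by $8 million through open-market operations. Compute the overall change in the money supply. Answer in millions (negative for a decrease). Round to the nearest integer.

Before: m₁ = 1 / (0.108) ≈ 9.2593, MB₁ = 98.16, so M₁ = 9.2593 × 98.16 ≈ 908.8929 million.
After: m₂ = 1 / (0.04) = 25, MB₂ = 98.16 + 8 = 106.16, so M₂ = 25 × 106.16 = 2654 million.
ΔM = M₂ − M₁ = 2654 − 908.8929 = 1745.1071 million.

$1745 million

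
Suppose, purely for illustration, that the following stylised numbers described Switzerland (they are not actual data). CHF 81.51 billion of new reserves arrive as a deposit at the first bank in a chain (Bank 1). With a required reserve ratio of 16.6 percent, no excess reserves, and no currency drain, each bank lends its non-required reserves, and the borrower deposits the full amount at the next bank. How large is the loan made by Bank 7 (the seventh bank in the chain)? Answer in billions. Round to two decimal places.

Each bank lends a fraction (1 − rr) = 0.8340 of the deposit it receives, so Bank 7 receives 81.51·0.8340^6 and lends 81.51·0.8340^7 ≈ 22.8756 billion.

CHF 22.88 billion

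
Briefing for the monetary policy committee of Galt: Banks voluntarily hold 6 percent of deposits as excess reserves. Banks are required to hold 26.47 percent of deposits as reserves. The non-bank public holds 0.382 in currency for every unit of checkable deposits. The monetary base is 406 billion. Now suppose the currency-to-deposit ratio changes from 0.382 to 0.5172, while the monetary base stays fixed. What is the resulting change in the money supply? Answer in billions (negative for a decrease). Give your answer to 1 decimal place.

-62.3 billion

Initially m₁ = (1 + 0.382) / (0.2647 + 0.06 + 0.382) ≈ 1.95557, so M₁ = 1.95557 × 406 ≈ 793.9614 billion.
After the change m₂ = (1 + 0.5172) / (0.2647 + 0.06 + 0.5172) ≈ 1.80211, so M₂ = 1.80211 × 406 ≈ 731.6567 billion.
ΔM = M₂ − M₁ = 731.6567 − 793.9614 = -62.3047 billion.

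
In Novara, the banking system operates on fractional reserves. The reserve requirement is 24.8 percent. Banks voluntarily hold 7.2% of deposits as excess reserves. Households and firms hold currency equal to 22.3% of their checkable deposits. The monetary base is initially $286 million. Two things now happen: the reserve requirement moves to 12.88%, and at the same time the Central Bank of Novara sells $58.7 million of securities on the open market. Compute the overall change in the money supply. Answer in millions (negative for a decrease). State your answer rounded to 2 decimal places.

Before: m₁ = (1 + 0.223) / (0.248 + 0.072 + 0.223) ≈ 2.252302, MB₁ = 286, so M₁ = 2.252302 × 286 ≈ 644.1584 million.
After: m₂ = (1 + 0.223) / (0.1288 + 0.072 + 0.223) ≈ 2.885795, MB₂ = 286 − 58.7 = 227.3, so M₂ = 2.885795 × 227.3 ≈ 655.9412 million.
ΔM = M₂ − M₁ = 655.9412 − 644.1584 = 11.7828 million.

$11.78 million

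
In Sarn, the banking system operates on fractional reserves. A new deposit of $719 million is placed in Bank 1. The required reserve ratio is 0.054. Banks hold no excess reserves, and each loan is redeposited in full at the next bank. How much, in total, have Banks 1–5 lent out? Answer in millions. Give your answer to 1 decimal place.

$3052.9 million

Bank i lends (1 − rr)^i of the original deposit: Bank 1 lends 719·0.9460 = 680.1740, Bank 2 lends 719·0.9460² ≈ 643.4446, and so on.
Summing a geometric series: total = 719·[0.9460·(1 − 0.9460^5) / (1 − 0.9460)] ≈ 3052.8802 million.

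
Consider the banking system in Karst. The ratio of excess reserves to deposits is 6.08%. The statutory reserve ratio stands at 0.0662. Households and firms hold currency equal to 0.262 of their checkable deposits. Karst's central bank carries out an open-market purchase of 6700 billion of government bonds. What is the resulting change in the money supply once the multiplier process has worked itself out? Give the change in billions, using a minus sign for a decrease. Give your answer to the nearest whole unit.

The money multiplier is m = (1 + c) / (rr + e + c) = (1 + 0.262) / (0.0662 + 0.0608 + 0.262) ≈ 3.24422.
The purchase adds 6700 billion of base, so ΔM = m × ΔMB = 3.24422 × (+6700) = 21736.274 billion.

21736 billion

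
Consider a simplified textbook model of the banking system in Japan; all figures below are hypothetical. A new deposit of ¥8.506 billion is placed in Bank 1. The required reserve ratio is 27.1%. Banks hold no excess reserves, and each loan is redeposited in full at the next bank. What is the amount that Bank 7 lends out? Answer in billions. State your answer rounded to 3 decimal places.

Each bank lends a fraction (1 − rr) = 0.7290 of the deposit it receives, so Bank 7 receives 8.506·0.7290^6 and lends 8.506·0.7290^7 ≈ 0.9307 billion.

¥0.931 billion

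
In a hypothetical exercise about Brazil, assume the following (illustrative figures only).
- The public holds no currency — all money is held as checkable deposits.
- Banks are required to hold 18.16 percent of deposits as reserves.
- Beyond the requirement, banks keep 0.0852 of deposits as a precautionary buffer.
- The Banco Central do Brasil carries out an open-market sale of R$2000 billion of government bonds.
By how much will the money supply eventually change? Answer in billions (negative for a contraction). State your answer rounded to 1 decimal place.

The money multiplier is m = 1 / (rr + e) = 1 / (0.1816 + 0.0852) ≈ 3.748126.
The sale removes 2000 billion of base, so ΔM = m × ΔMB = 3.748126 × (−2000) = -7496.252 billion.

-7496.3 billion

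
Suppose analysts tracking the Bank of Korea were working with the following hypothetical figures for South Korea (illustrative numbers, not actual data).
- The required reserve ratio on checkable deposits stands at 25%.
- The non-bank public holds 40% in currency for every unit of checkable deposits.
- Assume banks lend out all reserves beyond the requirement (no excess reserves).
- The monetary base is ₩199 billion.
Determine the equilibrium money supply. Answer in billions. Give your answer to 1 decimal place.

₩428.6 billion

The money multiplier is m = (1 + c) / (rr + c) = (1 + 0.4) / (0.25 + 0.4) ≈ 2.15385.
So M = m × MB = 2.15385 × 199 ≈ 428.6161 billion.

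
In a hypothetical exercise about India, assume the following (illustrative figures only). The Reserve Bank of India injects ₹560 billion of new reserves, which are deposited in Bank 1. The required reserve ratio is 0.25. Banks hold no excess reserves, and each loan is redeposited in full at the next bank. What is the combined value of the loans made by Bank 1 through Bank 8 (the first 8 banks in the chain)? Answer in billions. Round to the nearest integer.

Bank i lends (1 − rr)^i of the original deposit: Bank 1 lends 560·0.7500 = 420.0000, Bank 2 lends 560·0.7500² = 315.0000, and so on.
Summing a geometric series: total = 560·[0.7500·(1 − 0.7500^8) / (1 − 0.7500)] ≈ 1511.8103 billion.

₹1512 billion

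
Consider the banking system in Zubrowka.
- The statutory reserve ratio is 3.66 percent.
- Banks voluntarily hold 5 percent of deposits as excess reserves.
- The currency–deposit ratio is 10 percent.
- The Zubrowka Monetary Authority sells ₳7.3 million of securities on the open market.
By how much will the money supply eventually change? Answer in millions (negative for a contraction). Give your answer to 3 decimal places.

The money multiplier is m = (1 + c) / (rr + e + c) = (1 + 0.1) / (0.0366 + 0.05 + 0.1) ≈ 5.89496.
The sale removes 7.3 million of base, so ΔM = m × ΔMB = 5.89496 × (−7.3) ≈ -43.0332 million.

-43.033 million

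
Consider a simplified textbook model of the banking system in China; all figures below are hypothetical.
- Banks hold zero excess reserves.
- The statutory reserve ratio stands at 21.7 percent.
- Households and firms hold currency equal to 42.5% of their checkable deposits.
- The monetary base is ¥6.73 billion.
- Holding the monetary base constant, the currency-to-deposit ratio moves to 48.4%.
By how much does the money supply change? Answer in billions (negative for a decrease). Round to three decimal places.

Initially m₁ = (1 + 0.425) / (0.217 + 0.425) ≈ 2.21963, so M₁ = 2.21963 × 6.73 ≈ 14.9381 billion.
After the change m₂ = (1 + 0.484) / (0.217 + 0.484) ≈ 2.11698, so M₂ = 2.11698 × 6.73 ≈ 14.2473 billion.
ΔM = M₂ − M₁ = 14.2473 − 14.9381 = -0.6908 billion.

-0.691 billion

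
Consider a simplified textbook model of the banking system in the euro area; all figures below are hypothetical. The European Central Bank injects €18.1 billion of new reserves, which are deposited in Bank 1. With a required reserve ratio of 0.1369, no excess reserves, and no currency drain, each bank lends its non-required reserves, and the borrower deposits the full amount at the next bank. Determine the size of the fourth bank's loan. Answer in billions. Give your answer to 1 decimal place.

€10.0 billion

Each bank lends a fraction (1 − rr) = 0.8631 of the deposit it receives, so Bank 4 receives 18.1·0.8631^3 and lends 18.1·0.8631^4 ≈ 10.0444 billion.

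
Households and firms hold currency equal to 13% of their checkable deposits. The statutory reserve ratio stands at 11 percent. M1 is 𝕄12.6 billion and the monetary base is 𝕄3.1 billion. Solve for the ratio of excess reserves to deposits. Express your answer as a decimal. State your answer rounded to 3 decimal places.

0.038

Using m = M/MB = 12.6/3.1 ≈ 4.064516. Since m = (1 + c)/(c + rr + e), the denominator satisfies c + rr + e = (1 + c)/m = (1 + 0.13) / 4.064516 ≈ 0.278016.
With c = 0.13 and rr = 0.11, the ratio of excess reserves to deposits is 0.278016 − 0.13 − 0.11 = 0.038016.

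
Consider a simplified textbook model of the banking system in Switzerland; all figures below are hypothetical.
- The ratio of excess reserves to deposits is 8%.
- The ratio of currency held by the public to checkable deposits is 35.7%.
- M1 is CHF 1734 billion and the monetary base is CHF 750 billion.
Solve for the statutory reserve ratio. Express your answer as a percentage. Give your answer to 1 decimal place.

15.0%

Using m = M/MB = 1734/750 = 2.312000. Since m = (1 + c)/(c + rr + e), the denominator satisfies c + rr + e = (1 + c)/m = (1 + 0.357) / 2.312000 ≈ 0.586938.
With c = 0.357 and e = 0.08, the statutory reserve ratio is 0.586938 − 0.357 − 0.08 = 0.149938.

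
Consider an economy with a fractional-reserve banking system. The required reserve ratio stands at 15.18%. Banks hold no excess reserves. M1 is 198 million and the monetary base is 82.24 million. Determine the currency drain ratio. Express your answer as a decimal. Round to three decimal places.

Using m = M/MB = 198/82.24 ≈ 2.407588. From m = (1 + c)/(c + rr + e), rearranging gives 1 + c = m·(c + rr + e), so c·(1 − m) = m·(rr + e) − 1.
Hence c = [m·(rr + e) − 1]/(1 − m) = [2.407588 × (0.1518 + 0) − 1] / (1 − 2.407588) ≈ 0.450791.

0.451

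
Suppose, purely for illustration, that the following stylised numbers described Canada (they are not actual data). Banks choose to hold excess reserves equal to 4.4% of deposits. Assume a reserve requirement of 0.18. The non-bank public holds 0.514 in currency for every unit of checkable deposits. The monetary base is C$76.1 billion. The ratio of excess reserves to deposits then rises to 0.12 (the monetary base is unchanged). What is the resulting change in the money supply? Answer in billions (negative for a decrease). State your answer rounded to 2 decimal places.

Initially m₁ = (1 + 0.514) / (0.18 + 0.044 + 0.514) ≈ 2.05149, so M₁ = 2.05149 × 76.1 ≈ 156.1184 billion.
After the change m₂ = (1 + 0.514) / (0.18 + 0.12 + 0.514) ≈ 1.85995, so M₂ = 1.85995 × 76.1 ≈ 141.5422 billion.
ΔM = M₂ − M₁ = 141.5422 − 156.1184 = -14.5762 billion.

-14.58 billion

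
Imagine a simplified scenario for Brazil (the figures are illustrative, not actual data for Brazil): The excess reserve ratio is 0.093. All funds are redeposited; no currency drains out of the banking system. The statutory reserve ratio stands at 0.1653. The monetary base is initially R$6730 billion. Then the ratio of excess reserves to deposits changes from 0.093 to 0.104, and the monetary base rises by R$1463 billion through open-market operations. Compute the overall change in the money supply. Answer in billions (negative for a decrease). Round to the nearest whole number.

R$4368 billion

Before: m₁ = 1 / (0.1653 + 0.093) ≈ 3.87147, MB₁ = 6730, so M₁ = 3.87147 × 6730 = 26054.9931 billion.
After: m₂ = 1 / (0.1653 + 0.104) ≈ 3.71333, MB₂ = 6730 + 1463 = 8193, so M₂ = 3.71333 × 8193 ≈ 30423.3127 billion.
ΔM = M₂ − M₁ = 30423.3127 − 26054.9931 = 4368.3196 billion.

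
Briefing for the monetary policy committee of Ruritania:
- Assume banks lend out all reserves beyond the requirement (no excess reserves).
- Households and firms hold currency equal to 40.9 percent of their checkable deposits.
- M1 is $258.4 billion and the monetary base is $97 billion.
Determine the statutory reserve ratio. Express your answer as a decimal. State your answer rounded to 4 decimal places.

Using m = M/MB = 258.4/97 ≈ 2.663918. Since m = (1 + c)/(c + rr + e), the denominator satisfies c + rr + e = (1 + c)/m = (1 + 0.409) / 2.663918 ≈ 0.528920.
With c = 0.409 and e = 0, the statutory reserve ratio is 0.528920 − 0.409 − 0 = 0.11992.

0.1199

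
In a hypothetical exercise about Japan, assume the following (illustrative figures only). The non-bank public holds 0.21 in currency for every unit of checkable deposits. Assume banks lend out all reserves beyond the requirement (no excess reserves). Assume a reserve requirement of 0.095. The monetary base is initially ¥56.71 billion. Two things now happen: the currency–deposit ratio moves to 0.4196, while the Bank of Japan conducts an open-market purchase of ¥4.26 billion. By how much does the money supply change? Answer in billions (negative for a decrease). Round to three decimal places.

-56.786 billion

Before: m₁ = (1 + 0.21) / (0.095 + 0.21) ≈ 3.967213, MB₁ = 56.71, so M₁ = 3.967213 × 56.71 ≈ 224.9806 billion.
After: m₂ = (1 + 0.4196) / (0.095 + 0.4196) ≈ 2.758647, MB₂ = 56.71 + 4.26 = 60.97, so M₂ = 2.758647 × 60.97 ≈ 168.1947 billion.
ΔM = M₂ − M₁ = 168.1947 − 224.9806 = -56.7859 billion.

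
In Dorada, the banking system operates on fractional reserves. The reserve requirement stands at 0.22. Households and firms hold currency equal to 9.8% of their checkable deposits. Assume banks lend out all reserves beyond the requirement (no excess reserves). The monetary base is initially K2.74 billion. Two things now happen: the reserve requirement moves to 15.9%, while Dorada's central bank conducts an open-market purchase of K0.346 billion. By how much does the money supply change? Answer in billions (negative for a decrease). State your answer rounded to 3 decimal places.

K3.724 billion

Before: m₁ = (1 + 0.098) / (0.22 + 0.098) ≈ 3.45283, MB₁ = 2.74, so M₁ = 3.45283 × 2.74 ≈ 9.4608 billion.
After: m₂ = (1 + 0.098) / (0.159 + 0.098) ≈ 4.27237, MB₂ = 2.74 + 0.346 = 3.086, so M₂ = 4.27237 × 3.086 ≈ 13.1845 billion.
ΔM = M₂ − M₁ = 13.1845 − 9.4608 = 3.7237 billion.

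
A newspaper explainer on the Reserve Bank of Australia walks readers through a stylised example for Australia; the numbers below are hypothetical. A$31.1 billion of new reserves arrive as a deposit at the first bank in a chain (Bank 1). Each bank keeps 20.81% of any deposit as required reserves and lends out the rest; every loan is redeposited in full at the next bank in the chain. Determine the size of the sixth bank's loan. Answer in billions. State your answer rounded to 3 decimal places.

A$7.670 billion

Each bank lends a fraction (1 − rr) = 0.7919 of the deposit it receives, so Bank 6 receives 31.1·0.7919^5 and lends 31.1·0.7919^6 ≈ 7.6698 billion.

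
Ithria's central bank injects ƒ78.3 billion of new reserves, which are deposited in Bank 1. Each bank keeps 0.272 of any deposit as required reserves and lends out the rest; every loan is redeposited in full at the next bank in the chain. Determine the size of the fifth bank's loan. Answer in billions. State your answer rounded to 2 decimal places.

ƒ16.01 billion

Each bank lends a fraction (1 − rr) = 0.7280 of the deposit it receives, so Bank 5 receives 78.3·0.7280^4 and lends 78.3·0.7280^5 ≈ 16.0110 billion.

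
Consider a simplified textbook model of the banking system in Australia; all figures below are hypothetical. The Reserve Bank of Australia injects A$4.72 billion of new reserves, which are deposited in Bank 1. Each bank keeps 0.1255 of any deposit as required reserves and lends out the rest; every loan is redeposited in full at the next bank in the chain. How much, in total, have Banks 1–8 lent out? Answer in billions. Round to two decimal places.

Bank i lends (1 − rr)^i of the original deposit: Bank 1 lends 4.72·0.8745 ≈ 4.1276, Bank 2 lends 4.72·0.8745² ≈ 3.6096, and so on.
Summing a geometric series: total = 4.72·[0.8745·(1 − 0.8745^8) / (1 − 0.8745)] ≈ 21.6400 billion.

A$21.64 billion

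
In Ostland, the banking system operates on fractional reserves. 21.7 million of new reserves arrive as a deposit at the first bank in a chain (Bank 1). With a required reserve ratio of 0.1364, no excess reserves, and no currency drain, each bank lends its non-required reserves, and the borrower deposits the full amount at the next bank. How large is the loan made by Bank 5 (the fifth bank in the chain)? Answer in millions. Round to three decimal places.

10.424 million

Each bank lends a fraction (1 − rr) = 0.8636 of the deposit it receives, so Bank 5 receives 21.7·0.8636^4 and lends 21.7·0.8636^5 ≈ 10.4237 million.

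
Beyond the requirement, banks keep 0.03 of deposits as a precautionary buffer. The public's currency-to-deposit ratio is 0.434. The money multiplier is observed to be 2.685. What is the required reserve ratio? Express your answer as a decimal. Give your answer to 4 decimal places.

0.0701

Using m = 2.685. Since m = (1 + c)/(c + rr + e), the denominator satisfies c + rr + e = (1 + c)/m = (1 + 0.434) / 2.685 ≈ 0.534078.
With c = 0.434 and e = 0.03, the required reserve ratio is 0.534078 − 0.434 − 0.03 = 0.070078.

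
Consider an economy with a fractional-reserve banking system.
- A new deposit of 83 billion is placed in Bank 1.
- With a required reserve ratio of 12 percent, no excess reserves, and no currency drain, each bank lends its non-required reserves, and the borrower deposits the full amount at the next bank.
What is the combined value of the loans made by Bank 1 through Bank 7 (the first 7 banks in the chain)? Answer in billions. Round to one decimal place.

Bank i lends (1 − rr)^i of the original deposit: Bank 1 lends 83·0.8800 = 73.0400, Bank 2 lends 83·0.8800² = 64.2752, and so on.
Summing a geometric series: total = 83·[0.8800·(1 − 0.8800^7) / (1 − 0.8800)] ≈ 359.9195 billion.

359.9 billion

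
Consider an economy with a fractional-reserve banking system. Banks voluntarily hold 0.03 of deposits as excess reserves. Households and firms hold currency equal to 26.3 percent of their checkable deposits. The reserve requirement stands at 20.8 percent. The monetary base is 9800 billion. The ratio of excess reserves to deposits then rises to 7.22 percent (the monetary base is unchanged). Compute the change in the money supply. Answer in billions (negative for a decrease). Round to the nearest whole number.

Initially m₁ = (1 + 0.263) / (0.208 + 0.03 + 0.263) ≈ 2.52096, so M₁ = 2.52096 × 9800 = 24705.408 billion.
After the change m₂ = (1 + 0.263) / (0.208 + 0.0722 + 0.263) ≈ 2.32511, so M₂ = 2.32511 × 9800 = 22786.078 billion.
ΔM = M₂ − M₁ = 22786.078 − 24705.408 = -1919.33 billion.

-1919 billion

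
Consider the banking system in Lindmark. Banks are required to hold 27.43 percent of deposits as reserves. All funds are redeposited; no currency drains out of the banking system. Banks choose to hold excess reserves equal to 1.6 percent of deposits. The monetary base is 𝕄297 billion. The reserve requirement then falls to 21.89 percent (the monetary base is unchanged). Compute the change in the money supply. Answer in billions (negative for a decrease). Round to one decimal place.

Initially m₁ = 1 / (0.2743 + 0.016) ≈ 3.44471, so M₁ = 3.44471 × 297 ≈ 1023.0789 billion.
After the change m₂ = 1 / (0.2189 + 0.016) ≈ 4.25713, so M₂ = 4.25713 × 297 ≈ 1264.3676 billion.
ΔM = M₂ − M₁ = 1264.3676 − 1023.0789 = 241.2887 billion.

𝕄241.3 billion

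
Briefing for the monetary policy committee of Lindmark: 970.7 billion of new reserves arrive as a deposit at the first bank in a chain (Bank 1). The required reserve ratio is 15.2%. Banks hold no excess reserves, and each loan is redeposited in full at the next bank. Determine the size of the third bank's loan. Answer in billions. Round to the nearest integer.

Each bank lends a fraction (1 − rr) = 0.8480 of the deposit it receives, so Bank 3 receives 970.7·0.8480^2 and lends 970.7·0.8480^3 ≈ 591.9330 billion.

592 billion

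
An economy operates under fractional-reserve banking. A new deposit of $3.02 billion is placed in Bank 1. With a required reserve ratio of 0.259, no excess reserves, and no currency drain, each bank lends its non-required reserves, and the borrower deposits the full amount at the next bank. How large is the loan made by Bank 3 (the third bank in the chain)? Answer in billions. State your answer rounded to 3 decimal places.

Each bank lends a fraction (1 − rr) = 0.7410 of the deposit it receives, so Bank 3 receives 3.02·0.7410^2 and lends 3.02·0.7410^3 ≈ 1.2287 billion.

$1.229 billion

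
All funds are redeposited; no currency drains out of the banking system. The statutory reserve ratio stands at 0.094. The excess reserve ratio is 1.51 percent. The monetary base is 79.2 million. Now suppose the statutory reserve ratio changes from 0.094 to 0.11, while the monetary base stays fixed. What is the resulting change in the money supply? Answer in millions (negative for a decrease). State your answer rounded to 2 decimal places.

-92.85 million

Initially m₁ = 1 / (0.094 + 0.0151) ≈ 9.16590, so M₁ = 9.16590 × 79.2 ≈ 725.9393 million.
After the change m₂ = 1 / (0.11 + 0.0151) ≈ 7.99361, so M₂ = 7.99361 × 79.2 ≈ 633.0939 million.
ΔM = M₂ − M₁ = 633.0939 − 725.9393 = -92.8454 million.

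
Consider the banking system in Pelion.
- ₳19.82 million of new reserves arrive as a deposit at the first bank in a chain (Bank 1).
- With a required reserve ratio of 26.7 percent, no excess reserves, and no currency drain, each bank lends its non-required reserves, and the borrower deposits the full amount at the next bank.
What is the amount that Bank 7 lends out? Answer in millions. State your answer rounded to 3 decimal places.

₳2.253 million

Each bank lends a fraction (1 − rr) = 0.7330 of the deposit it receives, so Bank 7 receives 19.82·0.7330^6 and lends 19.82·0.7330^7 ≈ 2.2534 million.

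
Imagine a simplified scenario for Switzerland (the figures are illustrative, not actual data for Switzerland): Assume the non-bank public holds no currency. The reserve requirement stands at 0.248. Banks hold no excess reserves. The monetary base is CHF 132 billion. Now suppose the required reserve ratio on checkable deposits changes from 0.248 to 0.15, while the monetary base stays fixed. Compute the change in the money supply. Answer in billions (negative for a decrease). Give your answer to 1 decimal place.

CHF 347.7 billion

Initially m₁ = 1 / (0.248) ≈ 4.03226, so M₁ = 4.03226 × 132 ≈ 532.2583 billion.
After the change m₂ = 1 / (0.15) ≈ 6.66667, so M₂ = 6.66667 × 132 ≈ 880.0004 billion.
ΔM = M₂ − M₁ = 880.0004 − 532.2583 = 347.7421 billion.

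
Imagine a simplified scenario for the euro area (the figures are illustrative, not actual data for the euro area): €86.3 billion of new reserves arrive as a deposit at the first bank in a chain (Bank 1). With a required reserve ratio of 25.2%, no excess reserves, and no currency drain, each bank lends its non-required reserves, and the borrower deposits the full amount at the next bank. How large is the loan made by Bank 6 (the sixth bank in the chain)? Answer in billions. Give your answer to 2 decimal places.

Each bank lends a fraction (1 − rr) = 0.7480 of the deposit it receives, so Bank 6 receives 86.3·0.7480^5 and lends 86.3·0.7480^6 ≈ 15.1154 billion.

€15.12 billion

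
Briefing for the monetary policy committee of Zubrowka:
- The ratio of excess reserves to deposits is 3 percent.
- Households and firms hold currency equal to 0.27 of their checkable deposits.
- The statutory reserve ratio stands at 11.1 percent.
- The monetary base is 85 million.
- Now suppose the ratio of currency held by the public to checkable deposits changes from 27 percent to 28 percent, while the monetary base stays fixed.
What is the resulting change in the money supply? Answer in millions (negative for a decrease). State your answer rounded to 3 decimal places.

Initially m₁ = (1 + 0.27) / (0.111 + 0.03 + 0.27) ≈ 3.090024, so M₁ = 3.090024 × 85 ≈ 262.652 million.
After the change m₂ = (1 + 0.28) / (0.111 + 0.03 + 0.28) ≈ 3.040380, so M₂ = 3.040380 × 85 = 258.4323 million.
ΔM = M₂ − M₁ = 258.4323 − 262.652 = -4.2197 million.

-4.220 million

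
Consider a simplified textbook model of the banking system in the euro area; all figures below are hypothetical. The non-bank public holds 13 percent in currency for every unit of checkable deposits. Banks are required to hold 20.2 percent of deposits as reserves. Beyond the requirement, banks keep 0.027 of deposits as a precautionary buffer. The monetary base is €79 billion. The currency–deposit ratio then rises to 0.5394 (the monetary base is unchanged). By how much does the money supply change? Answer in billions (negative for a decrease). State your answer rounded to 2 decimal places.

Initially m₁ = (1 + 0.13) / (0.202 + 0.027 + 0.13) ≈ 3.14763, so M₁ = 3.14763 × 79 ≈ 248.6628 billion.
After the change m₂ = (1 + 0.5394) / (0.202 + 0.027 + 0.5394) ≈ 2.00338, so M₂ = 2.00338 × 79 ≈ 158.267 billion.
ΔM = M₂ − M₁ = 158.267 − 248.6628 = -90.3958 billion.

-90.40 billion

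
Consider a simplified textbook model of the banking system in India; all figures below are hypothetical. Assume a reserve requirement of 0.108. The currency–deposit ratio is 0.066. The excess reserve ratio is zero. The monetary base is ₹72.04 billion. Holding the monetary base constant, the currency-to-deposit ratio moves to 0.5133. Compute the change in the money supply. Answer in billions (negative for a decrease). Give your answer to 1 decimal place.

-265.9 billion

Initially m₁ = (1 + 0.066) / (0.108 + 0.066) ≈ 6.1264, so M₁ = 6.1264 × 72.04 ≈ 441.3459 billion.
After the change m₂ = (1 + 0.5133) / (0.108 + 0.5133) ≈ 2.4357, so M₂ = 2.4357 × 72.04 ≈ 175.4678 billion.
ΔM = M₂ − M₁ = 175.4678 − 441.3459 = -265.8781 billion.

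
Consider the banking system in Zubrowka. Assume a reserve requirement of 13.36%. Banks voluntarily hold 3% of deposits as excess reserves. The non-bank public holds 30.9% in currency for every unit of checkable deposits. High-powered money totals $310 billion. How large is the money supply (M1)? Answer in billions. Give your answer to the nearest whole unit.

$859 billion

The money multiplier is m = (1 + c) / (rr + e + c) = (1 + 0.309) / (0.1336 + 0.03 + 0.309) ≈ 2.7698.
So M = m × MB = 2.7698 × 310 = 858.638 billion.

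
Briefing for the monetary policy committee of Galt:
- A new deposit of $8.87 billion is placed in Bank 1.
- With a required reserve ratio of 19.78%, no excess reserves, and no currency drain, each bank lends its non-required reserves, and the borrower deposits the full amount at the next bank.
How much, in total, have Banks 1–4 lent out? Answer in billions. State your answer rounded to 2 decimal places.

$21.08 billion

Bank i lends (1 − rr)^i of the original deposit: Bank 1 lends 8.87·0.8022 ≈ 7.1155, Bank 2 lends 8.87·0.8022² ≈ 5.7081, and so on.
Summing a geometric series: total = 8.87·[0.8022·(1 − 0.8022^4) / (1 − 0.8022)] ≈ 21.0759 billion.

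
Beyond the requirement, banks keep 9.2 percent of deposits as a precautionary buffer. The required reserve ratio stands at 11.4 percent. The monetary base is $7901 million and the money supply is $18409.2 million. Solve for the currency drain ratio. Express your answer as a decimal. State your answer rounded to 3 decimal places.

0.391

Using m = M/MB = 18409.2/7901 ≈ 2.329984. From m = (1 + c)/(c + rr + e), rearranging gives 1 + c = m·(c + rr + e), so c·(1 − m) = m·(rr + e) − 1.
Hence c = [m·(rr + e) − 1]/(1 − m) = [2.329984 × (0.114 + 0.092) − 1] / (1 − 2.329984) ≈ 0.391000.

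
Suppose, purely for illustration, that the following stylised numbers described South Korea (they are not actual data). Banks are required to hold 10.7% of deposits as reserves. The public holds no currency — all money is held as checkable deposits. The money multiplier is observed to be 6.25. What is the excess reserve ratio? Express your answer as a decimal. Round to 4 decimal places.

Using m = 6.25. Since m = (1 + c)/(c + rr + e), the denominator satisfies c + rr + e = (1 + c)/m = (1 + 0) / 6.25 = 0.160000.
With c = 0 and rr = 0.107, the excess reserve ratio is 0.160000 − 0 − 0.107 = 0.053.

0.0530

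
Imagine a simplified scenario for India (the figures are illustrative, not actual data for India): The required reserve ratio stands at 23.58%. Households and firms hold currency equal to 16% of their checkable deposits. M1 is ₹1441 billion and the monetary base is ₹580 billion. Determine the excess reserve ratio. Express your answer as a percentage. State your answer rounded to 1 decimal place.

7.1%

Using m = M/MB = 1441/580 ≈ 2.484483. Since m = (1 + c)/(c + rr + e), the denominator satisfies c + rr + e = (1 + c)/m = (1 + 0.16) / 2.484483 ≈ 0.466898.
With c = 0.16 and rr = 0.2358, the excess reserve ratio is 0.466898 − 0.16 − 0.2358 = 0.071098.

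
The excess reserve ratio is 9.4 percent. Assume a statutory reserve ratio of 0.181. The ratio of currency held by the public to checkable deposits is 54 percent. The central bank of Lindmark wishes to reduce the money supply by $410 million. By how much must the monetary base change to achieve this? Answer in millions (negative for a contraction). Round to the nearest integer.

The money multiplier is m = (1 + c) / (rr + e + c) = (1 + 0.54) / (0.181 + 0.094 + 0.54) ≈ 1.8896.
ΔMB = ΔM / m = (−410) / 1.8896 ≈ -216.9771 million.

-217 million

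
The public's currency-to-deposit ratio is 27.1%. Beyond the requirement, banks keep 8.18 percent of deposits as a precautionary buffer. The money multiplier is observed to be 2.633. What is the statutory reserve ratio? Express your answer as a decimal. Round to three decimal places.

Using m = 2.633. Since m = (1 + c)/(c + rr + e), the denominator satisfies c + rr + e = (1 + c)/m = (1 + 0.271) / 2.633 ≈ 0.482719.
With c = 0.271 and e = 0.0818, the statutory reserve ratio is 0.482719 − 0.271 − 0.0818 = 0.129919.

0.130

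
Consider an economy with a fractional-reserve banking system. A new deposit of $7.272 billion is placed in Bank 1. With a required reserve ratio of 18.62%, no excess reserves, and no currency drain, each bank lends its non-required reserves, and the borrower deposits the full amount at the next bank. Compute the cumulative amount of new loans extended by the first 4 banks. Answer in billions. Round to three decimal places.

$17.843 billion

Bank i lends (1 − rr)^i of the original deposit: Bank 1 lends 7.272·0.8138 ≈ 5.9180, Bank 2 lends 7.272·0.8138² ≈ 4.8160, and so on.
Summing a geometric series: total = 7.272·[0.8138·(1 − 0.8138^4) / (1 − 0.8138)] ≈ 17.8428 billion.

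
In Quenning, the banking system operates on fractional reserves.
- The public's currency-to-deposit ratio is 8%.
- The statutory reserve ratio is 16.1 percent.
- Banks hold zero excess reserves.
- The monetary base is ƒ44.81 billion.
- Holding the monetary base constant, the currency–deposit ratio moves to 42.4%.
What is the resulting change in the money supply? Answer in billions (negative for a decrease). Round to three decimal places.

Initially m₁ = (1 + 0.08) / (0.161 + 0.08) ≈ 4.481328, so M₁ = 4.481328 × 44.81 ≈ 200.8083 billion.
After the change m₂ = (1 + 0.424) / (0.161 + 0.424) ≈ 2.434188, so M₂ = 2.434188 × 44.81 ≈ 109.076 billion.
ΔM = M₂ − M₁ = 109.076 − 200.8083 = -91.7323 billion.

-91.732 billion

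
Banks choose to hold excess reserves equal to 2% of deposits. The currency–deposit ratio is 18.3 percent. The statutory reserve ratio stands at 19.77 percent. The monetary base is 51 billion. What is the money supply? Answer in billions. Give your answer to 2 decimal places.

The money multiplier is m = (1 + c) / (rr + e + c) = (1 + 0.183) / (0.1977 + 0.02 + 0.183) ≈ 2.95233.
So M = m × MB = 2.95233 × 51 ≈ 150.5688 billion.

150.57 billion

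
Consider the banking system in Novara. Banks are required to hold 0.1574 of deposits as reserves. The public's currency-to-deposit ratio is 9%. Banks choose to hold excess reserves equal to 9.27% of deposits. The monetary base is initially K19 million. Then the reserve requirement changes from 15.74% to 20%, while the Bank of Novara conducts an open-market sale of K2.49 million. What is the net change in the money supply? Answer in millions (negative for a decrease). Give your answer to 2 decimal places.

Before: m₁ = (1 + 0.09) / (0.1574 + 0.0927 + 0.09) ≈ 3.20494, MB₁ = 19, so M₁ = 3.20494 × 19 ≈ 60.8939 million.
After: m₂ = (1 + 0.09) / (0.2 + 0.0927 + 0.09) ≈ 2.84818, MB₂ = 19 − 2.49 = 16.51, so M₂ = 2.84818 × 16.51 ≈ 47.0235 million.
ΔM = M₂ − M₁ = 47.0235 − 60.8939 = -13.8704 million.

-13.87 million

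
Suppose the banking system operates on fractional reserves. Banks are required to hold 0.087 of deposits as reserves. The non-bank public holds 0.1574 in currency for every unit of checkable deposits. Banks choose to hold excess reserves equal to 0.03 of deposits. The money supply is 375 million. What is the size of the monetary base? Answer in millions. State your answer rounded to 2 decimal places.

88.91 million

The money multiplier is m = (1 + c) / (rr + e + c) = (1 + 0.1574) / (0.087 + 0.03 + 0.1574) ≈ 4.217930.
MB = M / m = 375 / 4.217930 ≈ 88.9062 million.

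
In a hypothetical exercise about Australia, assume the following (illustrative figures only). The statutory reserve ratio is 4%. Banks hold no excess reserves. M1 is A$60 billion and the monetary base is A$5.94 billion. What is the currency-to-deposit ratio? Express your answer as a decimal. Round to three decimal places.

0.065

Using m = M/MB = 60/5.94 ≈ 10.101010. From m = (1 + c)/(c + rr + e), rearranging gives 1 + c = m·(c + rr + e), so c·(1 − m) = m·(rr + e) − 1.
Hence c = [m·(rr + e) − 1]/(1 − m) = [10.101010 × (0.04 + 0) − 1] / (1 − 10.101010) ≈ 0.065483.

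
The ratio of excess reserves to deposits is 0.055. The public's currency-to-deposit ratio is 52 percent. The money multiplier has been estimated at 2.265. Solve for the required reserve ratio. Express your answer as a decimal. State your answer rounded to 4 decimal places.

0.0961

Using m = 2.265. Since m = (1 + c)/(c + rr + e), the denominator satisfies c + rr + e = (1 + c)/m = (1 + 0.52) / 2.265 ≈ 0.671082.
With c = 0.52 and e = 0.055, the required reserve ratio is 0.671082 − 0.52 − 0.055 = 0.096082.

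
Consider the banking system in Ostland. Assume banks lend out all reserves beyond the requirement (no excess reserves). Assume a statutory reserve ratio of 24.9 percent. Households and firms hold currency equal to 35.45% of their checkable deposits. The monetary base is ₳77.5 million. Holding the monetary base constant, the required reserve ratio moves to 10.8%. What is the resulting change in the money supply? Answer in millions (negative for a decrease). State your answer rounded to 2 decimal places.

₳53.03 million

Initially m₁ = (1 + 0.3545) / (0.249 + 0.3545) ≈ 2.24441, so M₁ = 2.24441 × 77.5 ≈ 173.9418 million.
After the change m₂ = (1 + 0.3545) / (0.108 + 0.3545) ≈ 2.92865, so M₂ = 2.92865 × 77.5 ≈ 226.9704 million.
ΔM = M₂ − M₁ = 226.9704 − 173.9418 = 53.0286 million.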